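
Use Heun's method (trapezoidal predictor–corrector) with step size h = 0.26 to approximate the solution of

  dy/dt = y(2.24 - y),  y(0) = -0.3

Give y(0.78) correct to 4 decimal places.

Heun: k1 = f(t_n, y_n); k2 = f(t_n + h, y_n + h·k1); y_{n+1} = y_n + (h/2)·(k1 + k2).
t=0.000000, y=-0.300000:
  k1 = f(0.000000, -0.300000) = -0.762000
  k2 = f(0.260000, -0.498120) = -1.363912
  y ← -0.300000 + (0.26/2)·(-0.762000 + (-1.363912)) = -0.576369
t=0.260000, y=-0.576369:
  k1 = f(0.260000, -0.576369) = -1.623266
  k2 = f(0.520000, -0.998418) = -3.233294
  y ← -0.576369 + (0.26/2)·(-1.623266 + (-3.233294)) = -1.207722
t=0.520000, y=-1.207722:
  k1 = f(0.520000, -1.207722) = -4.163887
  k2 = f(0.780000, -2.290332) = -10.375966
  y ← -1.207722 + (0.26/2)·(-4.163887 + (-10.375966)) = -3.097902
y(0.78) ≈ -3.0979

-3.0979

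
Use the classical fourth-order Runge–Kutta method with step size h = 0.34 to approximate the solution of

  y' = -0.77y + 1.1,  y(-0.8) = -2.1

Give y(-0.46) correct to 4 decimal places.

-1.2873

RK4: k1 = f(x_n, y_n); k2 = f(x_n + h/2, y_n + (h/2)·k1); k3 = f(x_n + h/2, y_n + (h/2)·k2); k4 = f(x_n + h, y_n + h·k3); y_{n+1} = y_n + (h/6)·(k1 + 2k2 + 2k3 + k4).
x=-0.800000, y=-2.100000:
  k1 = f(-0.800000, -2.100000) = 2.717000
  k2 = f(-0.630000, -1.638110) = 2.361345
  k3 = f(-0.630000, -1.698571) = 2.407900
  k4 = f(-0.460000, -1.281314) = 2.086612
  y ← -2.100000 + (0.34/6)·(k1 + 2k2 + 2k3 + k4) = -1.287281
y(-0.46) ≈ -1.2873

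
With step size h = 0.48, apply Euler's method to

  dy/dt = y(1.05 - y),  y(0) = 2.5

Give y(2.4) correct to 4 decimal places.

1.0191

Euler: y_{n+1} = y_n + h·f(t_n, y_n).
t=0.000000, y=2.500000: f=-3.625000 → y ← 2.500000 + 0.48·(-3.625000) = 0.760000
t=0.480000, y=0.760000: f=0.220400 → y ← 0.760000 + 0.48·0.220400 = 0.865792
t=0.960000, y=0.865792: f=0.159486 → y ← 0.865792 + 0.48·0.159486 = 0.942345
t=1.440000, y=0.942345: f=0.101448 → y ← 0.942345 + 0.48·0.101448 = 0.991040
t=1.920000, y=0.991040: f=0.058432 → y ← 0.991040 + 0.48·0.058432 = 1.019087
y(2.4) ≈ 1.0191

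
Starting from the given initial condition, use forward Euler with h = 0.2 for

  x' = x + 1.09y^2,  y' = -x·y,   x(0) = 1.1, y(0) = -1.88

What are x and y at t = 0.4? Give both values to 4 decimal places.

2.9774, -0.8533

Euler on (x,y): x_{n+1} = x_n + h·x', y_{n+1} = y_n + h·y'.
0.000000: (1.100000, -1.880000); f=(4.952496, 2.068000) → (2.090499, -1.466400)
0.200000: (2.090499, -1.466400); f=(4.434358, 3.065508) → (2.977371, -0.853298)
(x(0.4), y(0.4)) ≈ (2.9774, -0.8533)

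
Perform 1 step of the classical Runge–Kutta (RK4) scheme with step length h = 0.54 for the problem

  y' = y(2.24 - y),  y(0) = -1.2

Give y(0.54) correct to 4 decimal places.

RK4: k1 = f(x_n, y_n); k2 = f(x_n + h/2, y_n + (h/2)·k1); k3 = f(x_n + h/2, y_n + (h/2)·k2); k4 = f(x_n + h, y_n + h·k3); y_{n+1} = y_n + (h/6)·(k1 + 2k2 + 2k3 + k4).
x=0.000000, y=-1.200000:
  k1 = f(0.000000, -1.200000) = -4.128000
  k2 = f(0.270000, -2.314560) = -10.541802
  k3 = f(0.270000, -4.046287) = -25.436118
  k4 = f(0.540000, -14.935504) = -256.524795
  y ← -1.200000 + (0.54/6)·(k1 + 2k2 + 2k3 + k4) = -31.134777
y(0.54) ≈ -31.1348

-31.1348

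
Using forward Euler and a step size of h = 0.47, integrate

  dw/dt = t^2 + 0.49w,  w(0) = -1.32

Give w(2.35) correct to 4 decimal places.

-0.0880

Euler: w_{n+1} = w_n + h·f(t_n, w_n).
t=0.000000, w=-1.320000: f=-0.646800 → w ← -1.320000 + 0.47·(-0.646800) = -1.623996
t=0.470000, w=-1.623996: f=-0.574858 → w ← -1.623996 + 0.47·(-0.574858) = -1.894179
t=0.940000, w=-1.894179: f=-0.044548 → w ← -1.894179 + 0.47·(-0.044548) = -1.915117
t=1.410000, w=-1.915117: f=1.049693 → w ← -1.915117 + 0.47·1.049693 = -1.421761
t=1.880000, w=-1.421761: f=2.837737 → w ← -1.421761 + 0.47·2.837737 = -0.088025
w(2.35) ≈ -0.0880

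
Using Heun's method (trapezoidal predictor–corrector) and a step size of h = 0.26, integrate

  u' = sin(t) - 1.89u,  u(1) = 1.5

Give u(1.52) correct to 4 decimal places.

0.8998

Heun: k1 = f(t_n, u_n); k2 = f(t_n + h, u_n + h·k1); u_{n+1} = u_n + (h/2)·(k1 + k2).
t=1.000000, u=1.500000:
  k1 = f(1.000000, 1.500000) = -1.993529
  k2 = f(1.260000, 0.981682) = -0.903290
  u ← 1.500000 + (0.26/2)·(-1.993529 + (-0.903290)) = 1.123414
t=1.260000, u=1.123414:
  k1 = f(1.260000, 1.123414) = -1.171161
  k2 = f(1.520000, 0.818912) = -0.549033
  u ← 1.123414 + (0.26/2)·(-1.171161 + (-0.549033)) = 0.899788
u(1.52) ≈ 0.8998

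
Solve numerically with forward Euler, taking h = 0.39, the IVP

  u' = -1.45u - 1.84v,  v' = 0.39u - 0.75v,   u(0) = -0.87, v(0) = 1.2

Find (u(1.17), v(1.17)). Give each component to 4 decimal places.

-0.6860, 0.0653

Euler on (u,v): u_{n+1} = u_n + h·u', v_{n+1} = v_n + h·v'.
0.000000: (-0.870000, 1.200000); f=(-0.946500, -1.239300) → (-1.239135, 0.716673)
0.390000: (-1.239135, 0.716673); f=(0.478067, -1.020767) → (-1.052689, 0.318574)
0.780000: (-1.052689, 0.318574); f=(0.940223, -0.649479) → (-0.686002, 0.065277)
(u(1.17), v(1.17)) ≈ (-0.6860, 0.0653)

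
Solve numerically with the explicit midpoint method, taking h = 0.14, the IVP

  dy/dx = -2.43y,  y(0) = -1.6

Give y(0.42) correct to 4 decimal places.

Midpoint: k1 = f(x_n, y_n); k2 = f(x_n + h/2, y_n + (h/2)·k1); y_{n+1} = y_n + h·k2.
x=0.000000, y=-1.600000:
  k1 = f(0.000000, -1.600000) = 3.888000
  k2 = f(0.070000, -1.327840) = 3.226651
  y ← -1.600000 + 0.14·3.226651 = -1.148269
x=0.140000, y=-1.148269:
  k1 = f(0.140000, -1.148269) = 2.790293
  k2 = f(0.210000, -0.952948) = 2.315664
  y ← -1.148269 + 0.14·2.315664 = -0.824076
x=0.280000, y=-0.824076:
  k1 = f(0.280000, -0.824076) = 2.002504
  k2 = f(0.350000, -0.683901) = 1.661878
  y ← -0.824076 + 0.14·1.661878 = -0.591413
y(0.42) ≈ -0.5914

-0.5914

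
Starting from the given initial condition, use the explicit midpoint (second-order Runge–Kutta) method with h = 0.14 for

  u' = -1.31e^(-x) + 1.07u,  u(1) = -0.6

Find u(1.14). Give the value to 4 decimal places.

-0.7646

Midpoint: k1 = f(x_n, u_n); k2 = f(x_n + h/2, u_n + (h/2)·k1); u_{n+1} = u_n + h·k2.
x=1.000000, u=-0.600000:
  k1 = f(1.000000, -0.600000) = -1.123922
  k2 = f(1.070000, -0.678675) = -1.175523
  u ← -0.600000 + 0.14·(-1.175523) = -0.764573
u(1.14) ≈ -0.7646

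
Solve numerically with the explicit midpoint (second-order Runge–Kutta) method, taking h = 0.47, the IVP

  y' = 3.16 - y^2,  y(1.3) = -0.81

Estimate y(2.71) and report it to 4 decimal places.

Midpoint: k1 = f(t_n, y_n); k2 = f(t_n + h/2, y_n + (h/2)·k1); y_{n+1} = y_n + h·k2.
t=1.300000, y=-0.810000:
  k1 = f(1.300000, -0.810000) = 2.503900
  k2 = f(1.535000, -0.221584) = 3.110901
  y ← -0.810000 + 0.47·3.110901 = 0.652123
t=1.770000, y=0.652123:
  k1 = f(1.770000, 0.652123) = 2.734735
  k2 = f(2.005000, 1.294786) = 1.483529
  y ← 0.652123 + 0.47·1.483529 = 1.349382
t=2.240000, y=1.349382:
  k1 = f(2.240000, 1.349382) = 1.339168
  k2 = f(2.475000, 1.664087) = 0.390816
  y ← 1.349382 + 0.47·0.390816 = 1.533066
y(2.71) ≈ 1.5331

1.5331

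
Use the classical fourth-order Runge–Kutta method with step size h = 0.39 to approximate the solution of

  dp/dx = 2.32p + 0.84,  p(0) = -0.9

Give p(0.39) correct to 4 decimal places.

RK4: k1 = f(x_n, p_n); k2 = f(x_n + h/2, p_n + (h/2)·k1); k3 = f(x_n + h/2, p_n + (h/2)·k2); k4 = f(x_n + h, p_n + h·k3); p_{n+1} = p_n + (h/6)·(k1 + 2k2 + 2k3 + k4).
x=0.000000, p=-0.900000:
  k1 = f(0.000000, -0.900000) = -1.248000
  k2 = f(0.195000, -1.143360) = -1.812595
  k3 = f(0.195000, -1.253456) = -2.068018
  k4 = f(0.390000, -1.706527) = -3.119143
  p ← -0.900000 + (0.39/6)·(k1 + 2k2 + 2k3 + k4) = -1.688344
p(0.39) ≈ -1.6883

-1.6883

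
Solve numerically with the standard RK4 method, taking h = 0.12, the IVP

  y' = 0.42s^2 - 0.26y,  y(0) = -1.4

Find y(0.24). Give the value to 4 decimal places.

-1.3134

RK4: k1 = f(s_n, y_n); k2 = f(s_n + h/2, y_n + (h/2)·k1); k3 = f(s_n + h/2, y_n + (h/2)·k2); k4 = f(s_n + h, y_n + h·k3); y_{n+1} = y_n + (h/6)·(k1 + 2k2 + 2k3 + k4).
s=0.000000, y=-1.400000:
  k1 = f(0.000000, -1.400000) = 0.364000
  k2 = f(0.060000, -1.378160) = 0.359834
  k3 = f(0.060000, -1.378410) = 0.359899
  k4 = f(0.120000, -1.356812) = 0.358819
  y ← -1.400000 + (0.12/6)·(k1 + 2k2 + 2k3 + k4) = -1.356754
s=0.120000, y=-1.356754:
  k1 = f(0.120000, -1.356754) = 0.358804
  k2 = f(0.180000, -1.335226) = 0.360767
  k3 = f(0.180000, -1.335108) = 0.360736
  k4 = f(0.240000, -1.313466) = 0.365693
  y ← -1.356754 + (0.12/6)·(k1 + 2k2 + 2k3 + k4) = -1.313404
y(0.24) ≈ -1.3134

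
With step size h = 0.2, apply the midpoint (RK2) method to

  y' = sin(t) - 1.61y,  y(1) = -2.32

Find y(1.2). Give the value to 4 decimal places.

Midpoint: k1 = f(t_n, y_n); k2 = f(t_n + h/2, y_n + (h/2)·k1); y_{n+1} = y_n + h·k2.
t=1.000000, y=-2.320000:
  k1 = f(1.000000, -2.320000) = 4.576671
  k2 = f(1.100000, -1.862333) = 3.889563
  y ← -2.320000 + 0.2·3.889563 = -1.542087
y(1.2) ≈ -1.5421

-1.5421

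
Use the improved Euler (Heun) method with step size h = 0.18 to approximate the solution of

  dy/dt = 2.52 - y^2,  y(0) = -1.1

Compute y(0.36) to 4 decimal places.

-0.4515

Heun: k1 = f(t_n, y_n); k2 = f(t_n + h, y_n + h·k1); y_{n+1} = y_n + (h/2)·(k1 + k2).
t=0.000000, y=-1.100000:
  k1 = f(0.000000, -1.100000) = 1.310000
  k2 = f(0.180000, -0.864200) = 1.773158
  y ← -1.100000 + (0.18/2)·(1.310000 + 1.773158) = -0.822516
t=0.180000, y=-0.822516:
  k1 = f(0.180000, -0.822516) = 1.843468
  k2 = f(0.360000, -0.490692) = 2.279222
  y ← -0.822516 + (0.18/2)·(1.843468 + 2.279222) = -0.451474
y(0.36) ≈ -0.4515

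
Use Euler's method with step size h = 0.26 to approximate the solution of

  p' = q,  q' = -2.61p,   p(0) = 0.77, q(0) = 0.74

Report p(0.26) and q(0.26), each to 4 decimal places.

Euler on (p,q): p_{n+1} = p_n + h·p', q_{n+1} = q_n + h·q'.
0.000000: (0.770000, 0.740000); f=(0.740000, -2.009700) → (0.962400, 0.217478)
(p(0.26), q(0.26)) ≈ (0.9624, 0.2175)

0.9624, 0.2175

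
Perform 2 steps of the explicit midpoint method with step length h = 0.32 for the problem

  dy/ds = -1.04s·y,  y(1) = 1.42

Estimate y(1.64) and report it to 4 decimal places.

Midpoint: k1 = f(s_n, y_n); k2 = f(s_n + h/2, y_n + (h/2)·k1); y_{n+1} = y_n + h·k2.
s=1.000000, y=1.420000:
  k1 = f(1.000000, 1.420000) = -1.476800
  k2 = f(1.160000, 1.183712) = -1.428030
  y ← 1.420000 + 0.32·(-1.428030) = 0.963030
s=1.320000, y=0.963030:
  k1 = f(1.320000, 0.963030) = -1.322048
  k2 = f(1.480000, 0.751503) = -1.156713
  y ← 0.963030 + 0.32·(-1.156713) = 0.592882
y(1.64) ≈ 0.5929

0.5929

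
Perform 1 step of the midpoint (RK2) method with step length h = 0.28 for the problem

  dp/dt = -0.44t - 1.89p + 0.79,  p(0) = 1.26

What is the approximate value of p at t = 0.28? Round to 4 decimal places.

0.9151

Midpoint: k1 = f(t_n, p_n); k2 = f(t_n + h/2, p_n + (h/2)·k1); p_{n+1} = p_n + h·k2.
t=0.000000, p=1.260000:
  k1 = f(0.000000, 1.260000) = -1.591400
  k2 = f(0.140000, 1.037204) = -1.231916
  p ← 1.260000 + 0.28·(-1.231916) = 0.915064
p(0.28) ≈ 0.9151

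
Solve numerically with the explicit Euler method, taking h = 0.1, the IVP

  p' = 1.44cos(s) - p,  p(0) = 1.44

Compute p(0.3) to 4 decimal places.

1.4365

Euler: p_{n+1} = p_n + h·f(s_n, p_n).
s=0.000000, p=1.440000: f=0.000000 → p ← 1.440000 + 0.1·0.000000 = 1.440000
s=0.100000, p=1.440000: f=-0.007194 → p ← 1.440000 + 0.1·(-0.007194) = 1.439281
s=0.200000, p=1.439281: f=-0.027985 → p ← 1.439281 + 0.1·(-0.027985) = 1.436482
p(0.3) ≈ 1.4365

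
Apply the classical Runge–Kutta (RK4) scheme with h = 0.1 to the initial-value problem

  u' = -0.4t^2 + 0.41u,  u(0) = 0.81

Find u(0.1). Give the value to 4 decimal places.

0.8438

RK4: k1 = f(t_n, u_n); k2 = f(t_n + h/2, u_n + (h/2)·k1); k3 = f(t_n + h/2, u_n + (h/2)·k2); k4 = f(t_n + h, u_n + h·k3); u_{n+1} = u_n + (h/6)·(k1 + 2k2 + 2k3 + k4).
t=0.000000, u=0.810000:
  k1 = f(0.000000, 0.810000) = 0.332100
  k2 = f(0.050000, 0.826605) = 0.337908
  k3 = f(0.050000, 0.826895) = 0.338027
  k4 = f(0.100000, 0.843803) = 0.341959
  u ← 0.810000 + (0.1/6)·(k1 + 2k2 + 2k3 + k4) = 0.843765
u(0.1) ≈ 0.8438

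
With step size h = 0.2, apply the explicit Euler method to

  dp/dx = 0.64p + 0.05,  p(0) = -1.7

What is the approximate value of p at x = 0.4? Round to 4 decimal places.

-2.1418

Euler: p_{n+1} = p_n + h·f(x_n, p_n).
x=0.000000, p=-1.700000: f=-1.038000 → p ← -1.700000 + 0.2·(-1.038000) = -1.907600
x=0.200000, p=-1.907600: f=-1.170864 → p ← -1.907600 + 0.2·(-1.170864) = -2.141773
p(0.4) ≈ -2.1418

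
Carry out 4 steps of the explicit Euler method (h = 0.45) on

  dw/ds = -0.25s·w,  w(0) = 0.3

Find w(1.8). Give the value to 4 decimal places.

Euler: w_{n+1} = w_n + h·f(s_n, w_n).
s=0.000000, w=0.300000: f=0.000000 → w ← 0.300000 + 0.45·0.000000 = 0.300000
s=0.450000, w=0.300000: f=-0.033750 → w ← 0.300000 + 0.45·(-0.033750) = 0.284812
s=0.900000, w=0.284812: f=-0.064083 → w ← 0.284812 + 0.45·(-0.064083) = 0.255975
s=1.350000, w=0.255975: f=-0.086392 → w ← 0.255975 + 0.45·(-0.086392) = 0.217099
w(1.8) ≈ 0.2171

0.2171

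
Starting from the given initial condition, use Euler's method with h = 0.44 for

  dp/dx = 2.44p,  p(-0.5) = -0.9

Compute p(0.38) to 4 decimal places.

Euler: p_{n+1} = p_n + h·f(x_n, p_n).
x=-0.500000, p=-0.900000: f=-2.196000 → p ← -0.900000 + 0.44·(-2.196000) = -1.866240
x=-0.060000, p=-1.866240: f=-4.553626 → p ← -1.866240 + 0.44·(-4.553626) = -3.869835
p(0.38) ≈ -3.8698

-3.8698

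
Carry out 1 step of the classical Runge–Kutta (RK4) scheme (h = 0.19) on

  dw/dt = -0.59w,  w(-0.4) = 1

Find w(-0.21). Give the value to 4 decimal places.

0.8940

RK4: k1 = f(t_n, w_n); k2 = f(t_n + h/2, w_n + (h/2)·k1); k3 = f(t_n + h/2, w_n + (h/2)·k2); k4 = f(t_n + h, w_n + h·k3); w_{n+1} = w_n + (h/6)·(k1 + 2k2 + 2k3 + k4).
t=-0.400000, w=1.000000:
  k1 = f(-0.400000, 1.000000) = -0.590000
  k2 = f(-0.305000, 0.943950) = -0.556930
  k3 = f(-0.305000, 0.947092) = -0.558784
  k4 = f(-0.210000, 0.893831) = -0.527360
  w ← 1.000000 + (0.19/6)·(k1 + 2k2 + 2k3 + k4) = 0.893955
w(-0.21) ≈ 0.8940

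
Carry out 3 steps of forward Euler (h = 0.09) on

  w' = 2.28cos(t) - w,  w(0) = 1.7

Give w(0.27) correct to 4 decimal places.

1.8389

Euler: w_{n+1} = w_n + h·f(t_n, w_n).
t=0.000000, w=1.700000: f=0.580000 → w ← 1.700000 + 0.09·0.580000 = 1.752200
t=0.090000, w=1.752200: f=0.518572 → w ← 1.752200 + 0.09·0.518572 = 1.798872
t=0.180000, w=1.798872: f=0.444292 → w ← 1.798872 + 0.09·0.444292 = 1.838858
w(0.27) ≈ 1.8389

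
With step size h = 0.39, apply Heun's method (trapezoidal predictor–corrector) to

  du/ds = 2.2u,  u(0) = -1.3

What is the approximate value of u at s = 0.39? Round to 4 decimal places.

-2.8939

Heun: k1 = f(s_n, u_n); k2 = f(s_n + h, u_n + h·k1); u_{n+1} = u_n + (h/2)·(k1 + k2).
s=0.000000, u=-1.300000:
  k1 = f(0.000000, -1.300000) = -2.860000
  k2 = f(0.390000, -2.415400) = -5.313880
  u ← -1.300000 + (0.39/2)·(-2.860000 + (-5.313880)) = -2.893907
u(0.39) ≈ -2.8939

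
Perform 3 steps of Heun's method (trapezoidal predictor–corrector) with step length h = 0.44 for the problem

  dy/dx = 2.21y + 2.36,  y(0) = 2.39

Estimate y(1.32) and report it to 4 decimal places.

49.4846

Heun: k1 = f(x_n, y_n); k2 = f(x_n + h, y_n + h·k1); y_{n+1} = y_n + (h/2)·(k1 + k2).
x=0.000000, y=2.390000:
  k1 = f(0.000000, 2.390000) = 7.641900
  k2 = f(0.440000, 5.752436) = 15.072884
  y ← 2.390000 + (0.44/2)·(7.641900 + 15.072884) = 7.387252
x=0.440000, y=7.387252:
  k1 = f(0.440000, 7.387252) = 18.685828
  k2 = f(0.880000, 15.609017) = 36.855927
  y ← 7.387252 + (0.44/2)·(18.685828 + 36.855927) = 19.606438
x=0.880000, y=19.606438:
  k1 = f(0.880000, 19.606438) = 45.690229
  k2 = f(1.320000, 39.710139) = 90.119407
  y ← 19.606438 + (0.44/2)·(45.690229 + 90.119407) = 49.484558
y(1.32) ≈ 49.4846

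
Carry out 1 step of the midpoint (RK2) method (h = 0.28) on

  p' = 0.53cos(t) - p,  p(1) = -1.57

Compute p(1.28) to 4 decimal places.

Midpoint: k1 = f(t_n, p_n); k2 = f(t_n + h/2, p_n + (h/2)·k1); p_{n+1} = p_n + h·k2.
t=1.000000, p=-1.570000:
  k1 = f(1.000000, -1.570000) = 1.856360
  k2 = f(1.140000, -1.310110) = 1.531435
  p ← -1.570000 + 0.28·1.531435 = -1.141198
p(1.28) ≈ -1.1412

-1.1412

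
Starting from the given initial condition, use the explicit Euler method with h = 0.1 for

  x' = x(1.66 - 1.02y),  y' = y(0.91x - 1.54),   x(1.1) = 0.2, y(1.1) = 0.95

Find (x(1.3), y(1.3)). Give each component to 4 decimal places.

Euler on (x,y): x_{n+1} = x_n + h·x', y_{n+1} = y_n + h·y'.
1.100000: (0.200000, 0.950000); f=(0.138200, -1.290100) → (0.213820, 0.820990)
1.200000: (0.213820, 0.820990); f=(0.175886, -1.104579) → (0.231409, 0.710532)
(x(1.3), y(1.3)) ≈ (0.2314, 0.7105)

0.2314, 0.7105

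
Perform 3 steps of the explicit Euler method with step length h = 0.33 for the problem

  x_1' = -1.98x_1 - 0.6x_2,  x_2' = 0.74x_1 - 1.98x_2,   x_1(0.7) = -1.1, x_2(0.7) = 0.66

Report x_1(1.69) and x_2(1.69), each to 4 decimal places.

-0.0313, -0.0895

Euler on (x_1,x_2): x_1_{n+1} = x_1_n + h·x_1', x_2_{n+1} = x_2_n + h·x_2'.
0.700000: (-1.100000, 0.660000); f=(1.782000, -2.120800) → (-0.511940, -0.039864)
1.030000: (-0.511940, -0.039864); f=(1.037560, -0.299905) → (-0.169545, -0.138833)
1.360000: (-0.169545, -0.138833); f=(0.418999, 0.149425) → (-0.031276, -0.089522)
(x_1(1.69), x_2(1.69)) ≈ (-0.0313, -0.0895)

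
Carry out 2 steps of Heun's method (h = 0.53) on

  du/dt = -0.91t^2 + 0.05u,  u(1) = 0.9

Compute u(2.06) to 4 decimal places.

-1.4877

Heun: k1 = f(t_n, u_n); k2 = f(t_n + h, u_n + h·k1); u_{n+1} = u_n + (h/2)·(k1 + k2).
t=1.000000, u=0.900000:
  k1 = f(1.000000, 0.900000) = -0.865000
  k2 = f(1.530000, 0.441550) = -2.108142
  u ← 0.900000 + (0.53/2)·(-0.865000 + (-2.108142)) = 0.112118
t=1.530000, u=0.112118:
  k1 = f(1.530000, 0.112118) = -2.124613
  k2 = f(2.060000, -1.013927) = -3.912372
  u ← 0.112118 + (0.53/2)·(-2.124613 + (-3.912372)) = -1.487684
u(2.06) ≈ -1.4877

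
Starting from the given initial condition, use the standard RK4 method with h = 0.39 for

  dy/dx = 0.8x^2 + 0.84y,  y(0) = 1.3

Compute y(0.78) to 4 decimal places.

RK4: k1 = f(x_n, y_n); k2 = f(x_n + h/2, y_n + (h/2)·k1); k3 = f(x_n + h/2, y_n + (h/2)·k2); k4 = f(x_n + h, y_n + h·k3); y_{n+1} = y_n + (h/6)·(k1 + 2k2 + 2k3 + k4).
x=0.000000, y=1.300000:
  k1 = f(0.000000, 1.300000) = 1.092000
  k2 = f(0.195000, 1.512940) = 1.301290
  k3 = f(0.195000, 1.553751) = 1.335571
  k4 = f(0.390000, 1.820873) = 1.651213
  y ← 1.300000 + (0.39/6)·(k1 + 2k2 + 2k3 + k4) = 1.821101
x=0.390000, y=1.821101:
  k1 = f(0.390000, 1.821101) = 1.651405
  k2 = f(0.585000, 2.143125) = 2.074005
  k3 = f(0.585000, 2.225532) = 2.143227
  k4 = f(0.780000, 2.656959) = 2.718566
  y ← 1.821101 + (0.39/6)·(k1 + 2k2 + 2k3 + k4) = 2.653389
y(0.78) ≈ 2.6534

2.6534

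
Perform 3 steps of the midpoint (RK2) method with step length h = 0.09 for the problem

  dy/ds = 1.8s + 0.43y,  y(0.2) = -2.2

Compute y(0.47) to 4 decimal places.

Midpoint: k1 = f(s_n, y_n); k2 = f(s_n + h/2, y_n + (h/2)·k1); y_{n+1} = y_n + h·k2.
s=0.200000, y=-2.200000:
  k1 = f(0.200000, -2.200000) = -0.586000
  k2 = f(0.245000, -2.226370) = -0.516339
  y ← -2.200000 + 0.09·(-0.516339) = -2.246471
s=0.290000, y=-2.246471:
  k1 = f(0.290000, -2.246471) = -0.443982
  k2 = f(0.335000, -2.266450) = -0.371573
  y ← -2.246471 + 0.09·(-0.371573) = -2.279912
s=0.380000, y=-2.279912:
  k1 = f(0.380000, -2.279912) = -0.296362
  k2 = f(0.425000, -2.293248) = -0.221097
  y ← -2.279912 + 0.09·(-0.221097) = -2.299811
y(0.47) ≈ -2.2998

-2.2998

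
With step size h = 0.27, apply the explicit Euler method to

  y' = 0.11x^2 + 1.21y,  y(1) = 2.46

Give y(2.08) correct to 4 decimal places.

Euler: y_{n+1} = y_n + h·f(x_n, y_n).
x=1.000000, y=2.460000: f=3.086600 → y ← 2.460000 + 0.27·3.086600 = 3.293382
x=1.270000, y=3.293382: f=4.162411 → y ← 3.293382 + 0.27·4.162411 = 4.417233
x=1.540000, y=4.417233: f=5.605728 → y ← 4.417233 + 0.27·5.605728 = 5.930780
x=1.810000, y=5.930780: f=7.536614 → y ← 5.930780 + 0.27·7.536614 = 7.965665
y(2.08) ≈ 7.9657

7.9657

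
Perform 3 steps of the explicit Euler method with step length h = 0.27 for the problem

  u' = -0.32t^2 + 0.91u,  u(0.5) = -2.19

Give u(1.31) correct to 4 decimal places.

Euler: u_{n+1} = u_n + h·f(t_n, u_n).
t=0.500000, u=-2.190000: f=-2.072900 → u ← -2.190000 + 0.27·(-2.072900) = -2.749683
t=0.770000, u=-2.749683: f=-2.691940 → u ← -2.749683 + 0.27·(-2.691940) = -3.476507
t=1.040000, u=-3.476507: f=-3.509733 → u ← -3.476507 + 0.27·(-3.509733) = -4.424135
u(1.31) ≈ -4.4241

-4.4241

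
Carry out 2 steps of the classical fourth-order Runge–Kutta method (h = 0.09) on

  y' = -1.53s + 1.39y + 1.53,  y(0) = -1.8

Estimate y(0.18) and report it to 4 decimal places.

-2.0258

RK4: k1 = f(s_n, y_n); k2 = f(s_n + h/2, y_n + (h/2)·k1); k3 = f(s_n + h/2, y_n + (h/2)·k2); k4 = f(s_n + h, y_n + h·k3); y_{n+1} = y_n + (h/6)·(k1 + 2k2 + 2k3 + k4).
s=0.000000, y=-1.800000:
  k1 = f(0.000000, -1.800000) = -0.972000
  k2 = f(0.045000, -1.843740) = -1.101649
  k3 = f(0.045000, -1.849574) = -1.109758
  k4 = f(0.090000, -1.899878) = -1.248531
  y ← -1.800000 + (0.09/6)·(k1 + 2k2 + 2k3 + k4) = -1.899650
s=0.090000, y=-1.899650:
  k1 = f(0.090000, -1.899650) = -1.248214
  k2 = f(0.135000, -1.955820) = -1.395139
  k3 = f(0.135000, -1.962431) = -1.404330
  k4 = f(0.180000, -2.026040) = -1.561595
  y ← -1.899650 + (0.09/6)·(k1 + 2k2 + 2k3 + k4) = -2.025781
y(0.18) ≈ -2.0258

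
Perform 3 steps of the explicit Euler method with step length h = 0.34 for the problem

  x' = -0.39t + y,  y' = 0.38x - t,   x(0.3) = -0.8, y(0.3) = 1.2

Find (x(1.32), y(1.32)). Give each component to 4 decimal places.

Euler on (x,y): x_{n+1} = x_n + h·x', y_{n+1} = y_n + h·y'.
0.300000: (-0.800000, 1.200000); f=(1.083000, -0.604000) → (-0.431780, 0.994640)
0.640000: (-0.431780, 0.994640); f=(0.745040, -0.804076) → (-0.178466, 0.721254)
0.980000: (-0.178466, 0.721254); f=(0.339054, -1.047817) → (-0.063188, 0.364996)
(x(1.32), y(1.32)) ≈ (-0.0632, 0.3650)

-0.0632, 0.3650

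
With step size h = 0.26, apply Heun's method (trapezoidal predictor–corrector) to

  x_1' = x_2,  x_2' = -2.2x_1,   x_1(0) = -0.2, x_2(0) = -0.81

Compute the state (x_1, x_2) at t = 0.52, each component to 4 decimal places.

Heun on (x_1,x_2): k1 = f(t_n, state_n); k2 = f(t_n + h, state_n + h·k1); state_{n+1} = state_n + (h/2)·(k1 + k2).
0.000000: (-0.200000, -0.810000)
  k1 = (-0.810000, 0.440000)
  predictor → (-0.410600, -0.695600)
  k2 = (-0.695600, 0.903320)
  → (-0.395728, -0.635368)
0.260000: (-0.395728, -0.635368)
  k1 = (-0.635368, 0.870602)
  predictor → (-0.560924, -0.409012)
  k2 = (-0.409012, 1.234032)
  → (-0.531497, -0.361766)
(x_1(0.52), x_2(0.52)) ≈ (-0.5315, -0.3618)

-0.5315, -0.3618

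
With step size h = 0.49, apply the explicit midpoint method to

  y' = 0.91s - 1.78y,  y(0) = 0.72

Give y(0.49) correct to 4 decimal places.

Midpoint: k1 = f(s_n, y_n); k2 = f(s_n + h/2, y_n + (h/2)·k1); y_{n+1} = y_n + h·k2.
s=0.000000, y=0.720000:
  k1 = f(0.000000, 0.720000) = -1.281600
  k2 = f(0.245000, 0.406008) = -0.499744
  y ← 0.720000 + 0.49·(-0.499744) = 0.475125
y(0.49) ≈ 0.4751

0.4751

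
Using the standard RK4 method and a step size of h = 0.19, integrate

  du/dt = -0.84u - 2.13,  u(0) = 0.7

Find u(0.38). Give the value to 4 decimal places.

RK4: k1 = f(t_n, u_n); k2 = f(t_n + h/2, u_n + (h/2)·k1); k3 = f(t_n + h/2, u_n + (h/2)·k2); k4 = f(t_n + h, u_n + h·k3); u_{n+1} = u_n + (h/6)·(k1 + 2k2 + 2k3 + k4).
t=0.000000, u=0.700000:
  k1 = f(0.000000, 0.700000) = -2.718000
  k2 = f(0.095000, 0.441790) = -2.501104
  k3 = f(0.095000, 0.462395) = -2.518412
  k4 = f(0.190000, 0.221502) = -2.316061
  u ← 0.700000 + (0.19/6)·(k1 + 2k2 + 2k3 + k4) = 0.222685
t=0.190000, u=0.222685:
  k1 = f(0.190000, 0.222685) = -2.317056
  k2 = f(0.285000, 0.002565) = -2.132155
  k3 = f(0.285000, 0.020131) = -2.146910
  k4 = f(0.380000, -0.185227) = -1.974409
  u ← 0.222685 + (0.19/6)·(k1 + 2k2 + 2k3 + k4) = -0.184218
u(0.38) ≈ -0.1842

-0.1842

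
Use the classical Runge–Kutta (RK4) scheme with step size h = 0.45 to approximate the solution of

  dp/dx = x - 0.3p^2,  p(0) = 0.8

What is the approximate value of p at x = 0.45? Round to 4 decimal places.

RK4: k1 = f(x_n, p_n); k2 = f(x_n + h/2, p_n + (h/2)·k1); k3 = f(x_n + h/2, p_n + (h/2)·k2); k4 = f(x_n + h, p_n + h·k3); p_{n+1} = p_n + (h/6)·(k1 + 2k2 + 2k3 + k4).
x=0.000000, p=0.800000:
  k1 = f(0.000000, 0.800000) = -0.192000
  k2 = f(0.225000, 0.756800) = 0.053176
  k3 = f(0.225000, 0.811965) = 0.027214
  k4 = f(0.450000, 0.812246) = 0.252077
  p ← 0.800000 + (0.45/6)·(k1 + 2k2 + 2k3 + k4) = 0.816564
p(0.45) ≈ 0.8166

0.8166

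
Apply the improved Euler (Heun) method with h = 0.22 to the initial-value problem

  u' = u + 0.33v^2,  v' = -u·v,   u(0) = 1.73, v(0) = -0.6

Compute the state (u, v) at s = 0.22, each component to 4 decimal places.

2.1734, -0.3985

Heun on (u,v): k1 = f(s_n, state_n); k2 = f(s_n + h, state_n + h·k1); state_{n+1} = state_n + (h/2)·(k1 + k2).
0.000000: (1.730000, -0.600000)
  k1 = (1.848800, 1.038000)
  predictor → (2.136736, -0.371640)
  k2 = (2.182314, 0.794097)
  → (2.173423, -0.398469)
(u(0.22), v(0.22)) ≈ (2.1734, -0.3985)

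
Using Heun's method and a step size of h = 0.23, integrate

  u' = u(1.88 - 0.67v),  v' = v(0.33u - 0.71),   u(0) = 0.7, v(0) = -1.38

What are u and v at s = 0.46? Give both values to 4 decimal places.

2.3258, -1.2131

Heun on (u,v): k1 = f(s_n, state_n); k2 = f(s_n + h, state_n + h·k1); state_{n+1} = state_n + (h/2)·(k1 + k2).
0.000000: (0.700000, -1.380000)
  k1 = (1.963220, 0.661020)
  predictor → (1.151541, -1.227965)
  k2 = (3.112311, 0.405218)
  → (1.283686, -1.257383)
0.230000: (1.283686, -1.257383)
  k1 = (3.494766, 0.360094)
  predictor → (2.087482, -1.174561)
  k2 = (5.567223, 0.024819)
  → (2.325815, -1.213118)
(u(0.46), v(0.46)) ≈ (2.3258, -1.2131)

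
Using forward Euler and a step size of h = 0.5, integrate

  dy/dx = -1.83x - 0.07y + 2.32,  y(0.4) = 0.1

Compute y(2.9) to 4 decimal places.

Euler: y_{n+1} = y_n + h·f(x_n, y_n).
x=0.400000, y=0.100000: f=1.581000 → y ← 0.100000 + 0.5·1.581000 = 0.890500
x=0.900000, y=0.890500: f=0.610665 → y ← 0.890500 + 0.5·0.610665 = 1.195832
x=1.400000, y=1.195832: f=-0.325708 → y ← 1.195832 + 0.5·(-0.325708) = 1.032978
x=1.900000, y=1.032978: f=-1.229308 → y ← 1.032978 + 0.5·(-1.229308) = 0.418324
x=2.400000, y=0.418324: f=-2.101283 → y ← 0.418324 + 0.5·(-2.101283) = -0.632317
y(2.9) ≈ -0.6323

-0.6323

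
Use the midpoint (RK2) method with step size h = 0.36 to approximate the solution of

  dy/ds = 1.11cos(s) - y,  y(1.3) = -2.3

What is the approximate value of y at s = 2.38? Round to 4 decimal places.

Midpoint: k1 = f(s_n, y_n); k2 = f(s_n + h/2, y_n + (h/2)·k1); y_{n+1} = y_n + h·k2.
s=1.300000, y=-2.300000:
  k1 = f(1.300000, -2.300000) = 2.596924
  k2 = f(1.480000, -1.832554) = 1.933199
  y ← -2.300000 + 0.36·1.933199 = -1.604048
s=1.660000, y=-1.604048:
  k1 = f(1.660000, -1.604048) = 1.505163
  k2 = f(1.840000, -1.333119) = 1.037899
  y ← -1.604048 + 0.36·1.037899 = -1.230405
s=2.020000, y=-1.230405:
  k1 = f(2.020000, -1.230405) = 0.748389
  k2 = f(2.200000, -1.095695) = 0.442458
  y ← -1.230405 + 0.36·0.442458 = -1.071120
y(2.38) ≈ -1.0711

-1.0711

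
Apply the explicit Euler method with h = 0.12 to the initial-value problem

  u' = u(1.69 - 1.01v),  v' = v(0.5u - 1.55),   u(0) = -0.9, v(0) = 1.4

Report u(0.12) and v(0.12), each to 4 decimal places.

-0.9298, 1.0640

Euler on (u,v): u_{n+1} = u_n + h·u', v_{n+1} = v_n + h·v'.
0.000000: (-0.900000, 1.400000); f=(-0.248400, -2.800000) → (-0.929808, 1.064000)
(u(0.12), v(0.12)) ≈ (-0.9298, 1.0640)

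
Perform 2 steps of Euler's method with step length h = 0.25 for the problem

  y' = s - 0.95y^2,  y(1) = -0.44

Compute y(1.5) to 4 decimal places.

Euler: y_{n+1} = y_n + h·f(s_n, y_n).
s=1.000000, y=-0.440000: f=0.816080 → y ← -0.440000 + 0.25·0.816080 = -0.235980
s=1.250000, y=-0.235980: f=1.197098 → y ← -0.235980 + 0.25·1.197098 = 0.063294
y(1.5) ≈ 0.0633

0.0633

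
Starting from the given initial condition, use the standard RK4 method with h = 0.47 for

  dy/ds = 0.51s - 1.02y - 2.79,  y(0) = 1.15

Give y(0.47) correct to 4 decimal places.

RK4: k1 = f(s_n, y_n); k2 = f(s_n + h/2, y_n + (h/2)·k1); k3 = f(s_n + h/2, y_n + (h/2)·k2); k4 = f(s_n + h, y_n + h·k3); y_{n+1} = y_n + (h/6)·(k1 + 2k2 + 2k3 + k4).
s=0.000000, y=1.150000:
  k1 = f(0.000000, 1.150000) = -3.963000
  k2 = f(0.235000, 0.218695) = -2.893219
  k3 = f(0.235000, 0.470094) = -3.149645
  k4 = f(0.470000, -0.330333) = -2.213360
  y ← 1.150000 + (0.47/6)·(k1 + 2k2 + 2k3 + k4) = -0.280530
y(0.47) ≈ -0.2805

-0.2805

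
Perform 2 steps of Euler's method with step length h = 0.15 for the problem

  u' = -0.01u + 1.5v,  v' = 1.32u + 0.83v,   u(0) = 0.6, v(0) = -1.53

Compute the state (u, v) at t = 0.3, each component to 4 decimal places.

-0.1059, -1.7506

Euler on (u,v): u_{n+1} = u_n + h·u', v_{n+1} = v_n + h·v'.
0.000000: (0.600000, -1.530000); f=(-2.301000, -0.477900) → (0.254850, -1.601685)
0.150000: (0.254850, -1.601685); f=(-2.405076, -0.992997) → (-0.105911, -1.750634)
(u(0.3), v(0.3)) ≈ (-0.1059, -1.7506)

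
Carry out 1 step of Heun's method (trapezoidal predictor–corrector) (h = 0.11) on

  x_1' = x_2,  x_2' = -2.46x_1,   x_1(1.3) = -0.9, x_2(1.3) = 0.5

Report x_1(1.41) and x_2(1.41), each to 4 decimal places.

Heun on (x_1,x_2): k1 = f(t_n, state_n); k2 = f(t_n + h, state_n + h·k1); state_{n+1} = state_n + (h/2)·(k1 + k2).
1.300000: (-0.900000, 0.500000)
  k1 = (0.500000, 2.214000)
  predictor → (-0.845000, 0.743540)
  k2 = (0.743540, 2.078700)
  → (-0.831605, 0.736098)
(x_1(1.41), x_2(1.41)) ≈ (-0.8316, 0.7361)

-0.8316, 0.7361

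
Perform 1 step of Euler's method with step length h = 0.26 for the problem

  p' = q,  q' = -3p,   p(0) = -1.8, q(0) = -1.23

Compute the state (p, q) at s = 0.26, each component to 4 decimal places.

-2.1198, 0.1740

Euler on (p,q): p_{n+1} = p_n + h·p', q_{n+1} = q_n + h·q'.
0.000000: (-1.800000, -1.230000); f=(-1.230000, 5.400000) → (-2.119800, 0.174000)
(p(0.26), q(0.26)) ≈ (-2.1198, 0.1740)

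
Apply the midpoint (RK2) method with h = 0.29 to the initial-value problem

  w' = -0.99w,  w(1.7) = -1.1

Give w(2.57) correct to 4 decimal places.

-0.4717

Midpoint: k1 = f(t_n, w_n); k2 = f(t_n + h/2, w_n + (h/2)·k1); w_{n+1} = w_n + h·k2.
t=1.700000, w=-1.100000:
  k1 = f(1.700000, -1.100000) = 1.089000
  k2 = f(1.845000, -0.942095) = 0.932674
  w ← -1.100000 + 0.29·0.932674 = -0.829525
t=1.990000, w=-0.829525:
  k1 = f(1.990000, -0.829525) = 0.821229
  k2 = f(2.135000, -0.710446) = 0.703342
  w ← -0.829525 + 0.29·0.703342 = -0.625555
t=2.280000, w=-0.625555:
  k1 = f(2.280000, -0.625555) = 0.619300
  k2 = f(2.425000, -0.535757) = 0.530399
  w ← -0.625555 + 0.29·0.530399 = -0.471740
w(2.57) ≈ -0.4717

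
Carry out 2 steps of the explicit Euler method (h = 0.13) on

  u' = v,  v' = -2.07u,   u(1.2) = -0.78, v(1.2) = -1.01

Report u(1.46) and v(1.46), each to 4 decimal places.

Euler on (u,v): u_{n+1} = u_n + h·u', v_{n+1} = v_n + h·v'.
1.200000: (-0.780000, -1.010000); f=(-1.010000, 1.614600) → (-0.911300, -0.800102)
1.330000: (-0.911300, -0.800102); f=(-0.800102, 1.886391) → (-1.015313, -0.554871)
(u(1.46), v(1.46)) ≈ (-1.0153, -0.5549)

-1.0153, -0.5549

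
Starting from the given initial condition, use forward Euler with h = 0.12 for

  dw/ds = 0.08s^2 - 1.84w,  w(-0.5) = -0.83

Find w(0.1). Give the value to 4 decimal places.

Euler: w_{n+1} = w_n + h·f(s_n, w_n).
s=-0.500000, w=-0.830000: f=1.547200 → w ← -0.830000 + 0.12·1.547200 = -0.644336
s=-0.380000, w=-0.644336: f=1.197130 → w ← -0.644336 + 0.12·1.197130 = -0.500680
s=-0.260000, w=-0.500680: f=0.926660 → w ← -0.500680 + 0.12·0.926660 = -0.389481
s=-0.140000, w=-0.389481: f=0.718213 → w ← -0.389481 + 0.12·0.718213 = -0.303296
s=-0.020000, w=-0.303296: f=0.558096 → w ← -0.303296 + 0.12·0.558096 = -0.236324
w(0.1) ≈ -0.2363

-0.2363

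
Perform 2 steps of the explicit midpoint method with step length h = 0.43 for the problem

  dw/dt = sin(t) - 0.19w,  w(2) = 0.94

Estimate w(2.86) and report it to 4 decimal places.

Midpoint: k1 = f(t_n, w_n); k2 = f(t_n + h/2, w_n + (h/2)·k1); w_{n+1} = w_n + h·k2.
t=2.000000, w=0.940000:
  k1 = f(2.000000, 0.940000) = 0.730697
  k2 = f(2.215000, 1.097100) = 0.591129
  w ← 0.940000 + 0.43·0.591129 = 1.194186
t=2.430000, w=1.194186:
  k1 = f(2.430000, 1.194186) = 0.426145
  k2 = f(2.645000, 1.285807) = 0.232129
  w ← 1.194186 + 0.43·0.232129 = 1.294001
w(2.86) ≈ 1.2940

1.2940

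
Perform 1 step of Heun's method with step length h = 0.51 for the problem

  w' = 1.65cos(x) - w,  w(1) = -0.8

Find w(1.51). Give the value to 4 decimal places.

Heun: k1 = f(x_n, w_n); k2 = f(x_n + h, w_n + h·k1); w_{n+1} = w_n + (h/2)·(k1 + k2).
x=1.000000, w=-0.800000:
  k1 = f(1.000000, -0.800000) = 1.691499
  k2 = f(1.510000, 0.062664) = 0.037588
  w ← -0.800000 + (0.51/2)·(1.691499 + 0.037588) = -0.359083
w(1.51) ≈ -0.3591

-0.3591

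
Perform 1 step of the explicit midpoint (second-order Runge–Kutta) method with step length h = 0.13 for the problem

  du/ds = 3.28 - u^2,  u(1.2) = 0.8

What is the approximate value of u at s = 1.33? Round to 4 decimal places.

Midpoint: k1 = f(s_n, u_n); k2 = f(s_n + h/2, u_n + (h/2)·k1); u_{n+1} = u_n + h·k2.
s=1.200000, u=0.800000:
  k1 = f(1.200000, 0.800000) = 2.640000
  k2 = f(1.265000, 0.971600) = 2.335993
  u ← 0.800000 + 0.13·2.335993 = 1.103679
u(1.33) ≈ 1.1037

1.1037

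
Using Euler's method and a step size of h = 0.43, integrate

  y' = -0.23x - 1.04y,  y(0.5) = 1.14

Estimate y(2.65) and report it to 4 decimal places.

Euler: y_{n+1} = y_n + h·f(x_n, y_n).
x=0.500000, y=1.140000: f=-1.300600 → y ← 1.140000 + 0.43·(-1.300600) = 0.580742
x=0.930000, y=0.580742: f=-0.817872 → y ← 0.580742 + 0.43·(-0.817872) = 0.229057
x=1.360000, y=0.229057: f=-0.551019 → y ← 0.229057 + 0.43·(-0.551019) = -0.007881
x=1.790000, y=-0.007881: f=-0.403504 → y ← -0.007881 + 0.43·(-0.403504) = -0.181388
x=2.220000, y=-0.181388: f=-0.321957 → y ← -0.181388 + 0.43·(-0.321957) = -0.319829
y(2.65) ≈ -0.3198

-0.3198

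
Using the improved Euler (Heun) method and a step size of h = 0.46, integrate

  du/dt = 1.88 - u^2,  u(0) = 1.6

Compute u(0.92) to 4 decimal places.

1.4378

Heun: k1 = f(t_n, u_n); k2 = f(t_n + h, u_n + h·k1); u_{n+1} = u_n + (h/2)·(k1 + k2).
t=0.000000, u=1.600000:
  k1 = f(0.000000, 1.600000) = -0.680000
  k2 = f(0.460000, 1.287200) = 0.223116
  u ← 1.600000 + (0.46/2)·(-0.680000 + 0.223116) = 1.494917
t=0.460000, u=1.494917:
  k1 = f(0.460000, 1.494917) = -0.354776
  k2 = f(0.920000, 1.331720) = 0.106522
  u ← 1.494917 + (0.46/2)·(-0.354776 + 0.106522) = 1.437818
u(0.92) ≈ 1.4378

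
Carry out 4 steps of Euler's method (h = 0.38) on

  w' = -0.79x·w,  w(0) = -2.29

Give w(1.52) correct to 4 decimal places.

Euler: w_{n+1} = w_n + h·f(x_n, w_n).
x=0.000000, w=-2.290000: f=0.000000 → w ← -2.290000 + 0.38·0.000000 = -2.290000
x=0.380000, w=-2.290000: f=0.687458 → w ← -2.290000 + 0.38·0.687458 = -2.028766
x=0.760000, w=-2.028766: f=1.218071 → w ← -2.028766 + 0.38·1.218071 = -1.565899
x=1.140000, w=-1.565899: f=1.410249 → w ← -1.565899 + 0.38·1.410249 = -1.030004
w(1.52) ≈ -1.0300

-1.0300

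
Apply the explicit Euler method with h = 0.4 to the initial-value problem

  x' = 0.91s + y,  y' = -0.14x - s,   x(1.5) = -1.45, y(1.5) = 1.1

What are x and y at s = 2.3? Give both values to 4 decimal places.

0.4601, -0.1528

Euler on (x,y): x_{n+1} = x_n + h·x', y_{n+1} = y_n + h·y'.
1.500000: (-1.450000, 1.100000); f=(2.465000, -1.297000) → (-0.464000, 0.581200)
1.900000: (-0.464000, 0.581200); f=(2.310200, -1.835040) → (0.460080, -0.152816)
(x(2.3), y(2.3)) ≈ (0.4601, -0.1528)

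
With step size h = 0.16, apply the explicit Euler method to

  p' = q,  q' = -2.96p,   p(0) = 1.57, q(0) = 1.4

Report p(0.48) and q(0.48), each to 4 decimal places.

1.8681, -1.0926

Euler on (p,q): p_{n+1} = p_n + h·p', q_{n+1} = q_n + h·q'.
0.000000: (1.570000, 1.400000); f=(1.400000, -4.647200) → (1.794000, 0.656448)
0.160000: (1.794000, 0.656448); f=(0.656448, -5.310240) → (1.899032, -0.193190)
0.320000: (1.899032, -0.193190); f=(-0.193190, -5.621134) → (1.868121, -1.092572)
(p(0.48), q(0.48)) ≈ (1.8681, -1.0926)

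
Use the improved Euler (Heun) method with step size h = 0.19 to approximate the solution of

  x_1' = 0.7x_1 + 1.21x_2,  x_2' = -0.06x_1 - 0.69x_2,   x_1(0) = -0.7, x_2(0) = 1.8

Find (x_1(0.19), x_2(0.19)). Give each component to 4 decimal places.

Heun on (x_1,x_2): k1 = f(x_n, state_n); k2 = f(x_n + h, state_n + h·k1); state_{n+1} = state_n + (h/2)·(k1 + k2).
0.000000: (-0.700000, 1.800000)
  k1 = (1.688000, -1.200000)
  predictor → (-0.379280, 1.572000)
  k2 = (1.636624, -1.061923)
  → (-0.384161, 1.585117)
(x_1(0.19), x_2(0.19)) ≈ (-0.3842, 1.5851)

-0.3842, 1.5851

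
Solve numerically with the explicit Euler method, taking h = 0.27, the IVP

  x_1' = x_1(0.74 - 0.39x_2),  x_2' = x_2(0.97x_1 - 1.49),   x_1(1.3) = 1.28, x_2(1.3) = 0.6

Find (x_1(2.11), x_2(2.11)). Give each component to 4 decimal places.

Euler on (x_1,x_2): x_1_{n+1} = x_1_n + h·x_1', x_2_{n+1} = x_2_n + h·x_2'.
1.300000: (1.280000, 0.600000); f=(0.647680, -0.149040) → (1.454874, 0.559759)
1.570000: (1.454874, 0.559759); f=(0.758999, -0.044094) → (1.659803, 0.547854)
1.840000: (1.659803, 0.547854); f=(0.873616, 0.065747) → (1.895680, 0.565606)
(x_1(2.11), x_2(2.11)) ≈ (1.8957, 0.5656)

1.8957, 0.5656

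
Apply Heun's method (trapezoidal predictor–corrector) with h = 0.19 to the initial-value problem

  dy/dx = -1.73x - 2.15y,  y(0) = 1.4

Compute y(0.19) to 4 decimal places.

0.9137

Heun: k1 = f(x_n, y_n); k2 = f(x_n + h, y_n + h·k1); y_{n+1} = y_n + (h/2)·(k1 + k2).
x=0.000000, y=1.400000:
  k1 = f(0.000000, 1.400000) = -3.010000
  k2 = f(0.190000, 0.828100) = -2.109115
  y ← 1.400000 + (0.19/2)·(-3.010000 + (-2.109115)) = 0.913684
y(0.19) ≈ 0.9137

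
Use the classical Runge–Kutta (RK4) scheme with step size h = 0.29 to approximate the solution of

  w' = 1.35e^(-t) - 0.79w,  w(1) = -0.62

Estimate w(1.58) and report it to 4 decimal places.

-0.2206

RK4: k1 = f(t_n, w_n); k2 = f(t_n + h/2, w_n + (h/2)·k1); k3 = f(t_n + h/2, w_n + (h/2)·k2); k4 = f(t_n + h, w_n + h·k3); w_{n+1} = w_n + (h/6)·(k1 + 2k2 + 2k3 + k4).
t=1.000000, w=-0.620000:
  k1 = f(1.000000, -0.620000) = 0.986437
  k2 = f(1.145000, -0.476967) = 0.806406
  k3 = f(1.145000, -0.503071) = 0.827028
  k4 = f(1.290000, -0.380162) = 0.671943
  w ← -0.620000 + (0.29/6)·(k1 + 2k2 + 2k3 + k4) = -0.381946
t=1.290000, w=-0.381946:
  k1 = f(1.290000, -0.381946) = 0.673353
  k2 = f(1.435000, -0.284310) = 0.546061
  k3 = f(1.435000, -0.302767) = 0.560642
  k4 = f(1.580000, -0.219360) = 0.451361
  w ← -0.381946 + (0.29/6)·(k1 + 2k2 + 2k3 + k4) = -0.220604
w(1.58) ≈ -0.2206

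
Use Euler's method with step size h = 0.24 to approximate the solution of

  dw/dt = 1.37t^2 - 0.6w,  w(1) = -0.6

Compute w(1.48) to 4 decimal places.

Euler: w_{n+1} = w_n + h·f(t_n, w_n).
t=1.000000, w=-0.600000: f=1.730000 → w ← -0.600000 + 0.24·1.730000 = -0.184800
t=1.240000, w=-0.184800: f=2.217392 → w ← -0.184800 + 0.24·2.217392 = 0.347374
w(1.48) ≈ 0.3474

0.3474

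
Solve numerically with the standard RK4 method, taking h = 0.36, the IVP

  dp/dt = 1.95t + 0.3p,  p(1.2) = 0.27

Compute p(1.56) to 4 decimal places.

1.3214

RK4: k1 = f(t_n, p_n); k2 = f(t_n + h/2, p_n + (h/2)·k1); k3 = f(t_n + h/2, p_n + (h/2)·k2); k4 = f(t_n + h, p_n + h·k3); p_{n+1} = p_n + (h/6)·(k1 + 2k2 + 2k3 + k4).
t=1.200000, p=0.270000:
  k1 = f(1.200000, 0.270000) = 2.421000
  k2 = f(1.380000, 0.705780) = 2.902734
  k3 = f(1.380000, 0.792492) = 2.928748
  k4 = f(1.560000, 1.324349) = 3.439305
  p ← 0.270000 + (0.36/6)·(k1 + 2k2 + 2k3 + k4) = 1.321396
p(1.56) ≈ 1.3214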